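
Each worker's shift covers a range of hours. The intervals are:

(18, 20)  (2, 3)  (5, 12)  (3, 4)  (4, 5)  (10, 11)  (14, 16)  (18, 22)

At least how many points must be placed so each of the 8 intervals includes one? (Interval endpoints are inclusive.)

Sort by right endpoint; whenever an interval is uncovered, place a point at its right end.
By right end: [2,3]  [3,4]  [4,5]  [10,11]  [5,12]  [14,16]  [18,20]  [18,22]
[2,3] uncovered → point at 3; [4,5] uncovered → point at 5; [10,11] uncovered → point at 11; [14,16] uncovered → point at 16; [18,20] uncovered → point at 20.
Points: 3, 5, 11, 16, 20 (5 total).

5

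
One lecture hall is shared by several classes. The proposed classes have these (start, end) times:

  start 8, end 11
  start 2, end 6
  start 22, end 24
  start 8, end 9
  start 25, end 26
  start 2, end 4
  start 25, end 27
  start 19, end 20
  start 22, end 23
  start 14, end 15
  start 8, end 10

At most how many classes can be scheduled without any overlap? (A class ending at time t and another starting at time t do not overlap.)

6

By end time: (2,4), (2,6), (8,9), (8,10), (8,11), (14,15), (19,20), (22,23), (22,24), (25,26), (25,27).
Pick (2,4); next start ≥ 4 → (8,9); next start ≥ 9 → (14,15); next start ≥ 15 → (19,20); next start ≥ 20 → (22,23); next start ≥ 23 → (25,26).
Selected 6 classes.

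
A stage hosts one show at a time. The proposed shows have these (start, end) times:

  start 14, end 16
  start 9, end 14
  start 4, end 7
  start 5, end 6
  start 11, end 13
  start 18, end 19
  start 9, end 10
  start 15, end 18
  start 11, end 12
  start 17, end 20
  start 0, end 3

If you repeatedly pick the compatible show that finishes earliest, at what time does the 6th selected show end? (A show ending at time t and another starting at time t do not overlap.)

Sorted by end: (0,3)  (5,6)  (4,7)  (9,10)  (11,12)  (11,13)  (9,14)  (14,16)  (15,18)  (18,19)  (17,20)
take (0,3); take (5,6); skip (4,7); take (9,10); take (11,12); take (14,16); skip (15,18); take (18,19); skip (17,20).
Selected: (0,3) (5,6) (9,10) (11,12) (14,16) (18,19)

19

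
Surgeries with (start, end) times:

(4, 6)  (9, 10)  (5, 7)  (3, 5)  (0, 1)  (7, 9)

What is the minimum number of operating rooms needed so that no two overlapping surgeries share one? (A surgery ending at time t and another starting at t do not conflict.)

The answer is the maximum number of intervals overlapping at any instant.
Events (time:±→running): 0:+→1 1:-→0 3:+→1 4:+→2 … peak 2.

2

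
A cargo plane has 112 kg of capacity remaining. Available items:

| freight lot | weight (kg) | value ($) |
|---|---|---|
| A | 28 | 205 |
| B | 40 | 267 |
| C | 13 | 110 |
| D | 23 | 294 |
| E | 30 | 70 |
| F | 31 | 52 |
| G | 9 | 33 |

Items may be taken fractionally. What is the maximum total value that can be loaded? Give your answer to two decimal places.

Ratios (sorted): D 12.78, C 8.46, A 7.32, B 6.67, G 3.67, E 2.33, F 1.68
take D (23 @ 294); take C (13 @ 110); take A (28 @ 205); take B (40 @ 267); take 8/9 of G → 29.33. Capacity used 112/112.
Total value = 905.33

905.33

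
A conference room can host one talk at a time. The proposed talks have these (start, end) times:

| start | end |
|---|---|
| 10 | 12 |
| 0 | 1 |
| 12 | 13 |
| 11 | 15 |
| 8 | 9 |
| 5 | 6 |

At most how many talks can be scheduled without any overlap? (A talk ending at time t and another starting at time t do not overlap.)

5

Sort by end time and greedily take each interval whose start is ≥ the last chosen end.
By end time: (0,1), (5,6), (8,9), (10,12), (12,13), (11,15).
Pick (0,1); next start ≥ 1 → (5,6); next start ≥ 6 → (8,9); next start ≥ 9 → (10,12); next start ≥ 12 → (12,13).
Selected 5 talks.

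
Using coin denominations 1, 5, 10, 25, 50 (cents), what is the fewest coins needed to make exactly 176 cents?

5

176 = 3×50 + 1×25 + 1×1
Total coins = 3 + 1 + 1 = 5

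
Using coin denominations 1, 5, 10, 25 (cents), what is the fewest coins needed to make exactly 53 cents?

5

53 − 2×25→3 − 3×1→0
Total coins = 2 + 3 = 5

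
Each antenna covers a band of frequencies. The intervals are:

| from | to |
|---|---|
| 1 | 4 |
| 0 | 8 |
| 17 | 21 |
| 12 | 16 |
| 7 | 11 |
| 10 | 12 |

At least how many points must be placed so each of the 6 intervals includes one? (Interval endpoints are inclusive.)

By right end: [1,4]  [0,8]  [7,11]  [10,12]  [12,16]  [17,21]
[1,4] uncovered → point at 4; [7,11] uncovered → point at 11; [12,16] uncovered → point at 16; [17,21] uncovered → point at 21.
Points: 4, 11, 16, 21 (4 total).

4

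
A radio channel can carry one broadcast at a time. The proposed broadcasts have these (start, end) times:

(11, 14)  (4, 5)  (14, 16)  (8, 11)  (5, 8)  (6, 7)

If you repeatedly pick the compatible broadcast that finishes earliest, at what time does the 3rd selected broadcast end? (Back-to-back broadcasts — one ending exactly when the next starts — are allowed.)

Sort by end time and greedily take each interval whose start is ≥ the last chosen end.
By end time: (4,5), (6,7), (5,8), (8,11), (11,14), (14,16).
Pick (4,5); next start ≥ 5 → (6,7); next start ≥ 7 → (8,11); next start ≥ 11 → (11,14); next start ≥ 14 → (14,16).
Selected: (4,5) (6,7) (8,11) (11,14) (14,16)

11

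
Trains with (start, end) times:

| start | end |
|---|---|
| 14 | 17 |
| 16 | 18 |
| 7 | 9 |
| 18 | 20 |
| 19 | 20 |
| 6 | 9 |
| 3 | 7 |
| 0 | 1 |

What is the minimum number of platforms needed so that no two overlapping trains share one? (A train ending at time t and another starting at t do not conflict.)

starts: [0, 3, 6, 7, 14, 16, 18, 19]
ends:   [1, 7, 9, 9, 17, 18, 20, 20]
s0→1 e1→0 s3→1 s6→2  — peak 2.

2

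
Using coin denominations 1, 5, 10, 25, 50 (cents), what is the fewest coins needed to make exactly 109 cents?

109 − 2×50→9 − 1×5→4 − 4×1→0
Total coins = 2 + 1 + 4 = 7

7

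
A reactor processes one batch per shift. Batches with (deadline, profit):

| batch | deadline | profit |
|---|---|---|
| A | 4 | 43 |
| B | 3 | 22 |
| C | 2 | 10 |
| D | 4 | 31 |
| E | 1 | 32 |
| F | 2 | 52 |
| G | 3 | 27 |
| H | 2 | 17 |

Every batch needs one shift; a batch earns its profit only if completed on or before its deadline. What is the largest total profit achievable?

Profit order: F=52 A=43 E=32 D=31 G=27 B=22 H=17 C=10
Assign: F→slot 2, A→slot 4, E→slot 1, D→slot 3, G skipped, B skipped, H skipped, C skipped.
Slots: [1:E] [2:F] [3:D] [4:A]
Profit = 32 + 52 + 31 + 43 = 158

158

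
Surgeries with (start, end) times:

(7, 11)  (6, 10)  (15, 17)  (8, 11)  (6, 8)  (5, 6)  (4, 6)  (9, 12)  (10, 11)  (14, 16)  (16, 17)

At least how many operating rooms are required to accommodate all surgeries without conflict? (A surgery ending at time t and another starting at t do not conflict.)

The answer is the maximum number of intervals overlapping at any instant.
starts: [4, 5, 6, 6, 7, 8, 9, 10, 14, 15, 16]
ends:   [6, 6, 8, 10, 11, 11, 11, 12, 16, 17, 17]
s4→1 s5→2 e6→1 e6→0 s6→1 s6→2 s7→3 e8→2 s8→3 s9→4  — peak 4.

4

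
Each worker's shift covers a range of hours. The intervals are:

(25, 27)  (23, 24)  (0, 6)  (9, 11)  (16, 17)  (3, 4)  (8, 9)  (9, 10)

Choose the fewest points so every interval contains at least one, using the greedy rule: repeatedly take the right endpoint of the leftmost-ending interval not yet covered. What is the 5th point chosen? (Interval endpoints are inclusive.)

27

Sorted: [3,4] [0,6] [8,9] [9,10] [9,11] [16,17] [23,24] [25,27]
{[3,4],[0,6]} hit by 4; {[8,9],[9,10],[9,11]} hit by 9; {[16,17]} hit by 17; {[23,24]} hit by 24; {[25,27]} hit by 27.
Points: 4, 9, 17, 24, 27 (5 total).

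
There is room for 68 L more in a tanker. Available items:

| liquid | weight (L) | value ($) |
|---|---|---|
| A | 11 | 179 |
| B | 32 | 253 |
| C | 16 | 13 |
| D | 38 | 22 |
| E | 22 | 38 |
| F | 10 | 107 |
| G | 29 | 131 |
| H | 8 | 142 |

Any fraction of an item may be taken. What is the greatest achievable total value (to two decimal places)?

Sort by value per unit weight and fill in that order.
Ratios (sorted): H 17.75, A 16.27, F 10.70, B 7.91, G 4.52, E 1.73, C 0.81, D 0.58
take H (8 @ 142); take A (11 @ 179); take F (10 @ 107); take B (32 @ 253); take 7/29 of G → 31.62. Capacity used 68/68.
Total value = 712.62

712.62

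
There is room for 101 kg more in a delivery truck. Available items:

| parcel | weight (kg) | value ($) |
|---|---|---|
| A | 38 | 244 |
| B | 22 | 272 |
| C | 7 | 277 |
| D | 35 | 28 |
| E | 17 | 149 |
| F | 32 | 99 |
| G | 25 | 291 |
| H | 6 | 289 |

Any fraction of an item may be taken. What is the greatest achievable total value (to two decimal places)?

1432.11

Order: H (289/6=48.17) > C (277/7=39.57) > B (272/22=12.36) > G (291/25=11.64) > E (149/17=8.76) > A (244/38=6.42) > F (99/32=3.09) > D (28/35=0.80)
Fill: take H (6 @ 289) → take C (7 @ 277) → take B (22 @ 272) → take G (25 @ 291) → take E (17 @ 149) → take 24/38 of A → 154.11; 101/101 used.
Total value = 1432.11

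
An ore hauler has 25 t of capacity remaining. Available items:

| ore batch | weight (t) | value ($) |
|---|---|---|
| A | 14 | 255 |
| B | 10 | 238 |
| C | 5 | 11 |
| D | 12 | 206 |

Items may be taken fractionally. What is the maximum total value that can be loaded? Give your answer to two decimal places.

Sort by value per unit weight and fill in that order.
Ratios (sorted): B 23.80, A 18.21, D 17.17, C 2.20
take B (10 @ 238); take A (14 @ 255); take 1/12 of D → 17.17. Capacity used 25/25.
Total value = 510.17

510.17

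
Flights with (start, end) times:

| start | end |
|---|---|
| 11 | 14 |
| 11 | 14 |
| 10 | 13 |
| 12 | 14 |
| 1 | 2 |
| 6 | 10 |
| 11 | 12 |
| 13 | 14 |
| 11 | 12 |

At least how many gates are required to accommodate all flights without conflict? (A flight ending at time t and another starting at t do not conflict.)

5

Count concurrent intervals with a sweep; the peak is the room count.
starts: [1, 6, 10, 11, 11, 11, 11, 12, 13]
ends:   [2, 10, 12, 12, 13, 14, 14, 14, 14]
s1→1 e2→0 s6→1 e10→0 s10→1 s11→2 s11→3 s11→4 s11→5  — peak 5.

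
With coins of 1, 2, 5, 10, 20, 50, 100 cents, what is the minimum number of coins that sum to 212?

4

212 − 2×100→12 − 1×10→2 − 1×2→0
Total coins = 2 + 1 + 1 = 4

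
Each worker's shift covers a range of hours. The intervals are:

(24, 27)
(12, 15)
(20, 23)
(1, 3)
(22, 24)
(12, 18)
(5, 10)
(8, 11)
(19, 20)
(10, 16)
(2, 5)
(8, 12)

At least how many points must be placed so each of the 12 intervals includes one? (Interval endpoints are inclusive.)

5

Process intervals by earliest right end; each time one isn't hit yet, stab at its right endpoint.
By right end: [1,3]  [2,5]  [5,10]  [8,11]  [8,12]  [12,15]  [10,16]  [12,18]  [19,20]  [20,23]  [22,24]  [24,27]
[1,3] uncovered → point at 3; [5,10] uncovered → point at 10; [12,15] uncovered → point at 15; [19,20] uncovered → point at 20; [22,24] uncovered → point at 24.
Points: 3, 10, 15, 20, 24 (5 total).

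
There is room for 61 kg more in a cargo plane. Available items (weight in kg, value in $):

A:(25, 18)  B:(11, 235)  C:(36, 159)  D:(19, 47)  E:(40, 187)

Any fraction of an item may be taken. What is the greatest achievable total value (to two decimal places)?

Order: B (235/11=21.36) > E (187/40=4.67) > C (159/36=4.42) > D (47/19=2.47) > A (18/25=0.72)
Fill: take B (11 @ 235) → take E (40 @ 187) → take 10/36 of C → 44.17; 61/61 used.
Total value = 466.17

466.17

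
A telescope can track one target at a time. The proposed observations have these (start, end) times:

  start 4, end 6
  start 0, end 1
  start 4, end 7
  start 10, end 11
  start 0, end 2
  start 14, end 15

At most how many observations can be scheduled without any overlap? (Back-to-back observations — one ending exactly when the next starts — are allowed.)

Order by finish time; keep every interval that doesn't clash with the previous kept one.
By end time: (0,1), (0,2), (4,6), (4,7), (10,11), (14,15).
Pick (0,1); next start ≥ 1 → (4,6); next start ≥ 6 → (10,11); next start ≥ 11 → (14,15).
Selected 4 observations.

4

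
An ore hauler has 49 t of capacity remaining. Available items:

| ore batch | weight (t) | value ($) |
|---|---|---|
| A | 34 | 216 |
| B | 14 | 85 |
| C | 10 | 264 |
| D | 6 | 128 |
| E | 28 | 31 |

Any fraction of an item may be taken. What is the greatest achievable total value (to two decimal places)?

Order: C (264/10=26.40) > D (128/6=21.33) > A (216/34=6.35) > B (85/14=6.07) > E (31/28=1.11)
Fill: take C (10 @ 264) → take D (6 @ 128) → take 33/34 of A → 209.65; 49/49 used.
Total value = 601.65

601.65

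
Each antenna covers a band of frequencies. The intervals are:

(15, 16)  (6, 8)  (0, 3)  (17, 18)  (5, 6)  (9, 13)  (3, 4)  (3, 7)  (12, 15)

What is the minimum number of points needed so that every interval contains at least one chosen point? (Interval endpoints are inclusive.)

Sort by right endpoint; whenever an interval is uncovered, place a point at its right end.
By right end: [0,3]  [3,4]  [5,6]  [3,7]  [6,8]  [9,13]  [12,15]  [15,16]  [17,18]
[0,3] uncovered → point at 3; [5,6] uncovered → point at 6; [9,13] uncovered → point at 13; [15,16] uncovered → point at 16; [17,18] uncovered → point at 18.
Points: 3, 6, 13, 16, 18 (5 total).

5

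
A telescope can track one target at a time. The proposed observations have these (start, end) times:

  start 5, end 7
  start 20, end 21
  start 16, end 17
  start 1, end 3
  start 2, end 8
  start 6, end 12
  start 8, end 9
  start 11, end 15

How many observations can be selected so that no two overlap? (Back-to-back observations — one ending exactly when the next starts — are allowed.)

6

Greedy by earliest finish: after sorting by end time, pick each interval compatible with the last pick.
By end time: (1,3), (5,7), (2,8), (8,9), (6,12), (11,15), (16,17), (20,21).
Pick (1,3); next start ≥ 3 → (5,7); next start ≥ 7 → (8,9); next start ≥ 9 → (11,15); next start ≥ 15 → (16,17); next start ≥ 17 → (20,21).
Selected 6 observations.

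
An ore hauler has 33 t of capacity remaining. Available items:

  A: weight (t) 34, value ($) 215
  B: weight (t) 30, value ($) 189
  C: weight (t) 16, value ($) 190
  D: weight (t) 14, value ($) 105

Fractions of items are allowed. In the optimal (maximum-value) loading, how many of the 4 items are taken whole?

Greedy by value/weight ratio, highest first.
Order: C (190/16=11.88) > D (105/14=7.50) > A (215/34=6.32) > B (189/30=6.30)
Fill: take C (16 @ 190) → take D (14 @ 105) → take 3/34 of A → 18.97; 33/33 used.
2 item(s) taken whole; one partial (take 3/34 of A).

2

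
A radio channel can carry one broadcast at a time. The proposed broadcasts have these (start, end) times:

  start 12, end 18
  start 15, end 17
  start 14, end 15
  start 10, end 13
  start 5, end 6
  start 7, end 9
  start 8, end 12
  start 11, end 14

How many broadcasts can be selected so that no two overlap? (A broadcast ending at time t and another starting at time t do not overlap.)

By end time: (5,6), (7,9), (8,12), (10,13), (11,14), (14,15), (15,17), (12,18).
Pick (5,6); next start ≥ 6 → (7,9); next start ≥ 9 → (10,13); next start ≥ 13 → (14,15); next start ≥ 15 → (15,17).
Selected 5 broadcasts.

5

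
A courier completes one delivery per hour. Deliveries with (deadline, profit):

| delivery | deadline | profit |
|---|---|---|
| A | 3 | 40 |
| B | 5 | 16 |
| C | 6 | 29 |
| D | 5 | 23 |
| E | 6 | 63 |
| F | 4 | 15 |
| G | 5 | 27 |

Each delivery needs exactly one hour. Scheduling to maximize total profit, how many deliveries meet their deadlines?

6

Take jobs in profit order; each goes to the latest open slot no later than its deadline.
Profit order: E=63 A=40 C=29 G=27 D=23 B=16 F=15
Assign: E→slot 6, A→slot 3, C→slot 5, G→slot 4, D→slot 2, B→slot 1, F skipped.
Slots: [1:B] [2:D] [3:A] [4:G] [5:C] [6:E]
6 of 7 scheduled.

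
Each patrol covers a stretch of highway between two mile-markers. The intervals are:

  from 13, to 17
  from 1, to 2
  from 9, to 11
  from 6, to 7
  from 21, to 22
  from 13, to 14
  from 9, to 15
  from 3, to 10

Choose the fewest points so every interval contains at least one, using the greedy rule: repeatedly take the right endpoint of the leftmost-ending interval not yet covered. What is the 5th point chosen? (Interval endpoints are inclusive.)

Sorted: [1,2] [6,7] [3,10] [9,11] [13,14] [9,15] [13,17] [21,22]
{[1,2]} hit by 2; {[6,7],[3,10]} hit by 7; {[9,11]} hit by 11; {[13,14],[9,15],[13,17]} hit by 14; {[21,22]} hit by 22.
Points: 2, 7, 11, 14, 22 (5 total).

22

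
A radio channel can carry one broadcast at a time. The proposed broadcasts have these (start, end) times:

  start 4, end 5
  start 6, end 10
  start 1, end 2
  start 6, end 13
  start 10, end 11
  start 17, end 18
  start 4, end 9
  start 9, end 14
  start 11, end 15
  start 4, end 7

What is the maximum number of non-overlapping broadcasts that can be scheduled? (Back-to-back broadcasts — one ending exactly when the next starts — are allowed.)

6

Sorted by end: (1,2)  (4,5)  (4,7)  (4,9)  (6,10)  (10,11)  (6,13)  (9,14)  (11,15)  (17,18)
take (1,2); take (4,5); take (6,10); take (10,11); skip (6,13); take (11,15); take (17,18).
Selected 6 broadcasts.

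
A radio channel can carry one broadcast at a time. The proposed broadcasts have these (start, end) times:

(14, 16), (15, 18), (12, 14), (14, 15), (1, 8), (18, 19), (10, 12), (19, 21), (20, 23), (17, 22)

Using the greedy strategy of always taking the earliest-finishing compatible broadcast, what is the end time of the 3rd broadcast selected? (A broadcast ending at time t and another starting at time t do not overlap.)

Greedy by earliest finish: after sorting by end time, pick each interval compatible with the last pick.
By end time: (1,8), (10,12), (12,14), (14,15), (14,16), (15,18), (18,19), (19,21), (17,22), (20,23).
Pick (1,8); next start ≥ 8 → (10,12); next start ≥ 12 → (12,14); next start ≥ 14 → (14,15); next start ≥ 15 → (15,18); next start ≥ 18 → (18,19); next start ≥ 19 → (19,21).
Selected: (1,8) (10,12) (12,14) (14,15) (15,18) (18,19) (19,21)

14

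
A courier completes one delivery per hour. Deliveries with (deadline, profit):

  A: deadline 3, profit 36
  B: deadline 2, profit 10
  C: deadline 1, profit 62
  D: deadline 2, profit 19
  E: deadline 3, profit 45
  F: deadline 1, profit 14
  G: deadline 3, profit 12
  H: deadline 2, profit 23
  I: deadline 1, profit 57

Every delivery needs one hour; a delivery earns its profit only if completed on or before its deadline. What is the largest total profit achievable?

143

Sort by profit descending; place each in the latest free slot ≤ its deadline.
Profit order: C=62 I=57 E=45 A=36 H=23 D=19 F=14 G=12 B=10
Assign: C→slot 1, I skipped, E→slot 3, A→slot 2, H skipped, D skipped, F skipped, G skipped, B skipped.
Slots: [1:C] [2:A] [3:E]
Profit = 62 + 36 + 45 = 143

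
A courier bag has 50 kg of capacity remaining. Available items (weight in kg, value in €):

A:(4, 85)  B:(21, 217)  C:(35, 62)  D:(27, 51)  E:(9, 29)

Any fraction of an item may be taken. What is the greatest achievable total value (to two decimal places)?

Greedy by value/weight ratio, highest first.
Ratios (sorted): A 21.25, B 10.33, E 3.22, D 1.89, C 1.77
take A (4 @ 85); take B (21 @ 217); take E (9 @ 29); take 16/27 of D → 30.22. Capacity used 50/50.
Total value = 361.22

361.22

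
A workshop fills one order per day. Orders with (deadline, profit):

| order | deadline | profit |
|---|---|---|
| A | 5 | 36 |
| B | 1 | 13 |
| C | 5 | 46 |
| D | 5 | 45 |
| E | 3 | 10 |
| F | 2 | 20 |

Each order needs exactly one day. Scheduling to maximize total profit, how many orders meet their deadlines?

5

Take jobs in profit order; each goes to the latest open slot no later than its deadline.
By profit: C(d5,46), D(d5,45), A(d5,36), F(d2,20), B(d1,13), E(d3,10)
C→slot 5; D→slot 4; A→slot 3; F→slot 2; B→slot 1; E skipped.
5 of 6 scheduled.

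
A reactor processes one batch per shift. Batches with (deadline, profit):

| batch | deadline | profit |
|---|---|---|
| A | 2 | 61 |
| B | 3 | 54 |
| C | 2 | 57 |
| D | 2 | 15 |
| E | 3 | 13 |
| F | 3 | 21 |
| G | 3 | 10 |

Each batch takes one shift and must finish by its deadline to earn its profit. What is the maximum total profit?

Sort by profit descending; place each in the latest free slot ≤ its deadline.
By profit: A(d2,61), C(d2,57), B(d3,54), F(d3,21), D(d2,15), E(d3,13), G(d3,10)
A→slot 2; C→slot 1; B→slot 3; F skipped; D skipped; E skipped; G skipped.
Profit = 57 + 61 + 54 = 172

172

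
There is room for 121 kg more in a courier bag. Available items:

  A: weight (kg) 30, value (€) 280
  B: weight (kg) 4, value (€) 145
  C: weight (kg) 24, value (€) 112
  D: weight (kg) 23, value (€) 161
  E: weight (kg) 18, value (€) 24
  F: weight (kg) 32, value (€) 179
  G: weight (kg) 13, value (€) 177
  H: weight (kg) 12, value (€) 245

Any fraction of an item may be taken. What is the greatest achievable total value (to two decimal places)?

1219.67

Sort by value per unit weight and fill in that order.
Order: B (145/4=36.25) > H (245/12=20.42) > G (177/13=13.62) > A (280/30=9.33) > D (161/23=7.00) > F (179/32=5.59) > C (112/24=4.67) > E (24/18=1.33)
Fill: take B (4 @ 145) → take H (12 @ 245) → take G (13 @ 177) → take A (30 @ 280) → take D (23 @ 161) → take F (32 @ 179) → take 7/24 of C → 32.67; 121/121 used.
Total value = 1219.67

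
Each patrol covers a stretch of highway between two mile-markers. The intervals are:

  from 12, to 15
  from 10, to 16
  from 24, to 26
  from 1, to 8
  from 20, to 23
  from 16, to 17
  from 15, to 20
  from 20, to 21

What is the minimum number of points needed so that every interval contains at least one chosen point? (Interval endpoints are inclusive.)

Process intervals by earliest right end; each time one isn't hit yet, stab at its right endpoint.
By right end: [1,8]  [12,15]  [10,16]  [16,17]  [15,20]  [20,21]  [20,23]  [24,26]
[1,8] uncovered → point at 8; [12,15] uncovered → point at 15; [16,17] uncovered → point at 17; [20,21] uncovered → point at 21; [24,26] uncovered → point at 26.
Points: 8, 15, 17, 21, 26 (5 total).

5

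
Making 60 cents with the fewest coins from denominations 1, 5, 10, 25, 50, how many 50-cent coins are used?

1

60 − 1×50→10 − 1×10→0
Count of 50: 1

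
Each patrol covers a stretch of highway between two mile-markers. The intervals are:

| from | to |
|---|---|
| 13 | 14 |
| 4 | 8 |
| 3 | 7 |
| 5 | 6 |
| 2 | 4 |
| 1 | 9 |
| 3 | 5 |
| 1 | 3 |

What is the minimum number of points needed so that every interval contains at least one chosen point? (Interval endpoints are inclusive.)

Sorted: [1,3] [2,4] [3,5] [5,6] [3,7] [4,8] [1,9] [13,14]
{[1,3],[2,4],[3,5]} hit by 3; {[5,6],[3,7],[4,8],[1,9]} hit by 6; {[13,14]} hit by 14.
Points: 3, 6, 14 (3 total).

3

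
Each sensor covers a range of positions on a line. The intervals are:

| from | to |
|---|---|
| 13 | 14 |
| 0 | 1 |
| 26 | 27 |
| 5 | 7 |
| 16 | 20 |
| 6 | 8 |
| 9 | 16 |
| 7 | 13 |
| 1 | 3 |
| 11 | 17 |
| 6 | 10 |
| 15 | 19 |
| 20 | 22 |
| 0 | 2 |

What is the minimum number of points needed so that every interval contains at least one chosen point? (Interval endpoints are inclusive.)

6

Process intervals by earliest right end; each time one isn't hit yet, stab at its right endpoint.
Sorted: [0,1] [0,2] [1,3] [5,7] [6,8] [6,10] [7,13] [13,14] [9,16] [11,17] [15,19] [16,20] [20,22] [26,27]
{[0,1],[0,2],[1,3]} hit by 1; {[5,7],[6,8],[6,10],[7,13]} hit by 7; {[13,14],[9,16],[11,17]} hit by 14; {[15,19],[16,20]} hit by 19; {[20,22]} hit by 22; {[26,27]} hit by 27.
Points: 1, 7, 14, 19, 22, 27 (6 total).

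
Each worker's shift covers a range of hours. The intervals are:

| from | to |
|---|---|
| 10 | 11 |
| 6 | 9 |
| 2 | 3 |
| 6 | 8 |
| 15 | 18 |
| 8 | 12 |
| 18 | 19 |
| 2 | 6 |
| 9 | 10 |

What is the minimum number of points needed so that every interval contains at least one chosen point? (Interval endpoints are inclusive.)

Sort by right endpoint; whenever an interval is uncovered, place a point at its right end.
By right end: [2,3]  [2,6]  [6,8]  [6,9]  [9,10]  [10,11]  [8,12]  [15,18]  [18,19]
[2,3] uncovered → point at 3; [6,8] uncovered → point at 8; [9,10] uncovered → point at 10; [15,18] uncovered → point at 18.
Points: 3, 8, 10, 18 (4 total).

4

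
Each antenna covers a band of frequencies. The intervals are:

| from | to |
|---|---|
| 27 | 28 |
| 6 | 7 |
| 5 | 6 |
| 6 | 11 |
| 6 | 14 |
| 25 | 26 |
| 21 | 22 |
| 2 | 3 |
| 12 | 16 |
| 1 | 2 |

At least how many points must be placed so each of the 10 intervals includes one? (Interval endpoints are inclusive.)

Sorted: [1,2] [2,3] [5,6] [6,7] [6,11] [6,14] [12,16] [21,22] [25,26] [27,28]
{[1,2],[2,3]} hit by 2; {[5,6],[6,7],[6,11],[6,14]} hit by 6; {[12,16]} hit by 16; {[21,22]} hit by 22; {[25,26]} hit by 26; {[27,28]} hit by 28.
Points: 2, 6, 16, 22, 26, 28 (6 total).

6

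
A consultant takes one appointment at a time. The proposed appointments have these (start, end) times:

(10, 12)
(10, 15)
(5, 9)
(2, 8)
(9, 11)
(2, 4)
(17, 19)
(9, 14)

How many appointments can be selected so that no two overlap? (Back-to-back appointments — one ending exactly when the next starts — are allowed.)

4

By end time: (2,4), (2,8), (5,9), (9,11), (10,12), (9,14), (10,15), (17,19).
Pick (2,4); next start ≥ 4 → (5,9); next start ≥ 9 → (9,11); next start ≥ 11 → (17,19).
Selected 4 appointments.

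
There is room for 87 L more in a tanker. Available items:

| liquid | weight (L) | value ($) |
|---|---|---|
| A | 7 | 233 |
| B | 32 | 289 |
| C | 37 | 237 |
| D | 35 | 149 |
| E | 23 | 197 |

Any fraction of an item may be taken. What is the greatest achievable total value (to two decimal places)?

Greedy by value/weight ratio, highest first.
Ratios (sorted): A 33.29, B 9.03, E 8.57, C 6.41, D 4.26
take A (7 @ 233); take B (32 @ 289); take E (23 @ 197); take 25/37 of C → 160.14. Capacity used 87/87.
Total value = 879.14

879.14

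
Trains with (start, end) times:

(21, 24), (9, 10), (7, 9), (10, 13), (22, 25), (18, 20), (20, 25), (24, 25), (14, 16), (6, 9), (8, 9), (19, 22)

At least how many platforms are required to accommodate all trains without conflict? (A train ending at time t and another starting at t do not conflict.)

3

Count concurrent intervals with a sweep; the peak is the room count.
Events (time:±→running): 6:+→1 7:+→2 8:+→3 … peak 3.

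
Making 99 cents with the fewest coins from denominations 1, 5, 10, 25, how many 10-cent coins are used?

2

Use the largest denomination that fits, subtract, and repeat.
99 = 3×25 + 2×10 + 4×1
Count of 10: 2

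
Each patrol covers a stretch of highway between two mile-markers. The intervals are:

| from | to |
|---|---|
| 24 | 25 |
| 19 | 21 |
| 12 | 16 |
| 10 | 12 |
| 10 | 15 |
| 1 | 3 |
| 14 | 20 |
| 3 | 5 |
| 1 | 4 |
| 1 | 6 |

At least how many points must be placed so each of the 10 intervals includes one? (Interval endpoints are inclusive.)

By right end: [1,3]  [1,4]  [3,5]  [1,6]  [10,12]  [10,15]  [12,16]  [14,20]  [19,21]  [24,25]
[1,3] uncovered → point at 3; [10,12] uncovered → point at 12; [14,20] uncovered → point at 20; [24,25] uncovered → point at 25.
Points: 3, 12, 20, 25 (4 total).

4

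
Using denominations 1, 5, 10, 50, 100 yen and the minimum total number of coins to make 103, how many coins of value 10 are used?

0

Use the largest denomination that fits, subtract, and repeat.
103 − 1×100→3 − 3×1→0
Count of 10: 0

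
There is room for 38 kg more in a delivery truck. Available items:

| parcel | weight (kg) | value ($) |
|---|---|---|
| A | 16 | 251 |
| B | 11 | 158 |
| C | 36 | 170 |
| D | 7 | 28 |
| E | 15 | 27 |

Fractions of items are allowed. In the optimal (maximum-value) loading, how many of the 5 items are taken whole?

Greedy by value/weight ratio, highest first.
Ratios (sorted): A 15.69, B 14.36, C 4.72, D 4.00, E 1.80
take A (16 @ 251); take B (11 @ 158); take 11/36 of C → 51.94. Capacity used 38/38.
2 item(s) taken whole; one partial (take 11/36 of C).

2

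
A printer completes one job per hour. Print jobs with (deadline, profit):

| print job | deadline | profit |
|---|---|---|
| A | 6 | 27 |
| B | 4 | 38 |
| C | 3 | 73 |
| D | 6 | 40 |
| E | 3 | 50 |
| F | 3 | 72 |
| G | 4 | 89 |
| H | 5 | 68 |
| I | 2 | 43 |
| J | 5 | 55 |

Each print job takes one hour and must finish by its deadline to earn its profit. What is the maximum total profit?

Sort by profit descending; place each in the latest free slot ≤ its deadline.
By profit: G(d4,89), C(d3,73), F(d3,72), H(d5,68), J(d5,55), E(d3,50), I(d2,43), D(d6,40), B(d4,38), A(d6,27)
G→slot 4; C→slot 3; F→slot 2; H→slot 5; J→slot 1; E skipped; I skipped; D→slot 6; B skipped; A skipped.
Profit = 55 + 72 + 73 + 89 + 68 + 40 = 397

397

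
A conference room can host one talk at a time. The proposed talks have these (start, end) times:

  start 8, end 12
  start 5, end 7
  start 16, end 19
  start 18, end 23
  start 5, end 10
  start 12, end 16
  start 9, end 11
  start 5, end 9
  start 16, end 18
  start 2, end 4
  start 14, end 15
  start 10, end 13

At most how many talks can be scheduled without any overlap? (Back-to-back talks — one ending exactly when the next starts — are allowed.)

Order by finish time; keep every interval that doesn't clash with the previous kept one.
By end time: (2,4), (5,7), (5,9), (5,10), (9,11), (8,12), (10,13), (14,15), (12,16), (16,18), (16,19), (18,23).
Pick (2,4); next start ≥ 4 → (5,7); next start ≥ 7 → (9,11); next start ≥ 11 → (14,15); next start ≥ 15 → (16,18); next start ≥ 18 → (18,23).
Selected 6 talks.

6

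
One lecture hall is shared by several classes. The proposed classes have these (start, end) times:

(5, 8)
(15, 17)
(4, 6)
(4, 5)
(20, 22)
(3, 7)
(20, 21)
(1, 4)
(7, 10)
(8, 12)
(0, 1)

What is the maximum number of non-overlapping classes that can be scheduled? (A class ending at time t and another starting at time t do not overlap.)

Sorted by end: (0,1)  (1,4)  (4,5)  (4,6)  (3,7)  (5,8)  (7,10)  (8,12)  (15,17)  (20,21)  (20,22)
take (0,1); take (1,4); take (4,5); take (5,8); take (8,12); take (15,17); take (20,21).
Selected 7 classes.

7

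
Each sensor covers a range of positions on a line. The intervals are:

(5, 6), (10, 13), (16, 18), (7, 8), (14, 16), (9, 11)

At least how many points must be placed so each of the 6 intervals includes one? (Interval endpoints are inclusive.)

4

Process intervals by earliest right end; each time one isn't hit yet, stab at its right endpoint.
By right end: [5,6]  [7,8]  [9,11]  [10,13]  [14,16]  [16,18]
[5,6] uncovered → point at 6; [7,8] uncovered → point at 8; [9,11] uncovered → point at 11; [14,16] uncovered → point at 16.
Points: 6, 8, 11, 16 (4 total).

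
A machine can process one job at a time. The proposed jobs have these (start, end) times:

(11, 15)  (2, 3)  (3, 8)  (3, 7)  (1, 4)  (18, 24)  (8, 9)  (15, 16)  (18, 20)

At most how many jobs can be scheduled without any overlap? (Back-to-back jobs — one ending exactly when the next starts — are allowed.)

Sorted by end: (2,3)  (1,4)  (3,7)  (3,8)  (8,9)  (11,15)  (15,16)  (18,20)  (18,24)
take (2,3); take (3,7); skip (3,8); take (8,9); take (11,15); take (15,16); take (18,20).
Selected 6 jobs.

6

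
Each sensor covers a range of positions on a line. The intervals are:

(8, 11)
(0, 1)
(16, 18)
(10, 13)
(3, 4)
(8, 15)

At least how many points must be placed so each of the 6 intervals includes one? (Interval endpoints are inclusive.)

Sort by right endpoint; whenever an interval is uncovered, place a point at its right end.
By right end: [0,1]  [3,4]  [8,11]  [10,13]  [8,15]  [16,18]
[0,1] uncovered → point at 1; [3,4] uncovered → point at 4; [8,11] uncovered → point at 11; [16,18] uncovered → point at 18.
Points: 1, 4, 11, 18 (4 total).

4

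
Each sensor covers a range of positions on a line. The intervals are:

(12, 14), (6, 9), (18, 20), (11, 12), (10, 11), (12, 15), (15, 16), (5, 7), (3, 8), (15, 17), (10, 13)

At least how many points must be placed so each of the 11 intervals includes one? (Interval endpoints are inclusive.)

Sort by right endpoint; whenever an interval is uncovered, place a point at its right end.
By right end: [5,7]  [3,8]  [6,9]  [10,11]  [11,12]  [10,13]  [12,14]  [12,15]  [15,16]  [15,17]  [18,20]
[5,7] uncovered → point at 7; [10,11] uncovered → point at 11; [12,14] uncovered → point at 14; [15,16] uncovered → point at 16; [18,20] uncovered → point at 20.
Points: 7, 11, 14, 16, 20 (5 total).

5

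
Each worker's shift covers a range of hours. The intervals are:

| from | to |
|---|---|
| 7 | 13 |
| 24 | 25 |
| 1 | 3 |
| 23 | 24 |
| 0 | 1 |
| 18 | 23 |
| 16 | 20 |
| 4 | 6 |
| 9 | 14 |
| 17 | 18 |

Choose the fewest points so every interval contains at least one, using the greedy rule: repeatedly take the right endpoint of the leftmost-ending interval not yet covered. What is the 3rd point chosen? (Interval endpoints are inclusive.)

By right end: [0,1]  [1,3]  [4,6]  [7,13]  [9,14]  [17,18]  [16,20]  [18,23]  [23,24]  [24,25]
[0,1] uncovered → point at 1; [4,6] uncovered → point at 6; [7,13] uncovered → point at 13; [17,18] uncovered → point at 18; [23,24] uncovered → point at 24.
Points: 1, 6, 13, 18, 24 (5 total).

13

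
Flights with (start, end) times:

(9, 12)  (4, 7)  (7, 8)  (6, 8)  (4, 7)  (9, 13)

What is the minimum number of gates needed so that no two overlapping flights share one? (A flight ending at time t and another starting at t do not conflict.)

3

Events (time:±→running): 4:+→1 4:+→2 6:+→3 … peak 3.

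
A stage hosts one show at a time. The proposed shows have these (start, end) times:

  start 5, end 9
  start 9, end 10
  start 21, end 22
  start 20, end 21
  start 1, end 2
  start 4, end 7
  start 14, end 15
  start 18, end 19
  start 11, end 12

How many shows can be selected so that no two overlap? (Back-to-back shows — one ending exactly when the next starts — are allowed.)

8

Sort by end time and greedily take each interval whose start is ≥ the last chosen end.
Sorted by end: (1,2)  (4,7)  (5,9)  (9,10)  (11,12)  (14,15)  (18,19)  (20,21)  (21,22)
take (1,2); take (4,7); take (9,10); take (11,12); take (14,15); take (18,19); take (20,21); take (21,22).
Selected 8 shows.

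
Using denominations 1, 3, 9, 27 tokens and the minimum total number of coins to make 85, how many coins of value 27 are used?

Greedy: take as many of the largest coin as possible, then repeat with the remainder.
85 = 3×27 + 1×3 + 1×1
Count of 27: 3

3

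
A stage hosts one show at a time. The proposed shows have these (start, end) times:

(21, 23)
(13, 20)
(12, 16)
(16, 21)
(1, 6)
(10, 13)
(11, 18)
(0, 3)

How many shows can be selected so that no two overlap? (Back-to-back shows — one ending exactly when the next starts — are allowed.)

By end time: (0,3), (1,6), (10,13), (12,16), (11,18), (13,20), (16,21), (21,23).
Pick (0,3); next start ≥ 3 → (10,13); next start ≥ 13 → (13,20); next start ≥ 20 → (21,23).
Selected 4 shows.

4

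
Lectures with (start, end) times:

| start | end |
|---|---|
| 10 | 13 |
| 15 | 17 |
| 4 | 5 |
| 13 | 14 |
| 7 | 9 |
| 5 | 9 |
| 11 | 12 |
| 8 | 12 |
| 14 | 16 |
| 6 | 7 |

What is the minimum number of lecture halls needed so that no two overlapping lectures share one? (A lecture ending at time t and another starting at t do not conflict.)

3

Events (time:±→running): 4:+→1 5:-→0 5:+→1 6:+→2 7:-→1 7:+→2 8:+→3 … peak 3.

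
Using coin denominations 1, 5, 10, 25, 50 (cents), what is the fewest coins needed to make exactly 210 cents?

5

210 = 4×50 + 1×10
Total coins = 4 + 1 = 5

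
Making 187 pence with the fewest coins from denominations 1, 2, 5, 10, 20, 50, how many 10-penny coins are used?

1

Greedy: take as many of the largest coin as possible, then repeat with the remainder.
187 − 3×50→37 − 1×20→17 − 1×10→7 − 1×5→2 − 1×2→0
Count of 10: 1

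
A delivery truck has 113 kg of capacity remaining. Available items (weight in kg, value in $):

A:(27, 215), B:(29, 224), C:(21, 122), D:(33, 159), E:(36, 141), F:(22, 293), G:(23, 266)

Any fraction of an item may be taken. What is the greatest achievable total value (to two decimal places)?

1067.71

Greedy by value/weight ratio, highest first.
Order: F (293/22=13.32) > G (266/23=11.57) > A (215/27=7.96) > B (224/29=7.72) > C (122/21=5.81) > D (159/33=4.82) > E (141/36=3.92)
Fill: take F (22 @ 293) → take G (23 @ 266) → take A (27 @ 215) → take B (29 @ 224) → take 12/21 of C → 69.71; 113/113 used.
Total value = 1067.71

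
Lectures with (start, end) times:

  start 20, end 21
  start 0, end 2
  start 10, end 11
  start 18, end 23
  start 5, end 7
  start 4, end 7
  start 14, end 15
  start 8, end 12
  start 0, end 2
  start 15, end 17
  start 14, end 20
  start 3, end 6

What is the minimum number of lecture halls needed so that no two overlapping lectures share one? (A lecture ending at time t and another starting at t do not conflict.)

The answer is the maximum number of intervals overlapping at any instant.
starts: [0, 0, 3, 4, 5, 8, 10, 14, 14, 15, 18, 20]
ends:   [2, 2, 6, 7, 7, 11, 12, 15, 17, 20, 21, 23]
s0→1 s0→2 e2→1 e2→0 s3→1 s4→2 s5→3  — peak 3.

3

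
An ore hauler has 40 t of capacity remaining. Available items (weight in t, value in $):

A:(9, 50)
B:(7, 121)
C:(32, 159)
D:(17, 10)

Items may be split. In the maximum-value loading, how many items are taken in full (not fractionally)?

Greedy by value/weight ratio, highest first.
Order: B (121/7=17.29) > A (50/9=5.56) > C (159/32=4.97) > D (10/17=0.59)
Fill: take B (7 @ 121) → take A (9 @ 50) → take 24/32 of C → 119.25; 40/40 used.
2 item(s) taken whole; one partial (take 24/32 of C).

2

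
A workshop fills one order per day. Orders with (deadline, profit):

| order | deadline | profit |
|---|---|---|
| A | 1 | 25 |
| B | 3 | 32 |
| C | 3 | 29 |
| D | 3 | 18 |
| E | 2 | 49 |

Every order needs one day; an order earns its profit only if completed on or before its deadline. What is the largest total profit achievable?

Sort by profit descending; place each in the latest free slot ≤ its deadline.
By profit: E(d2,49), B(d3,32), C(d3,29), A(d1,25), D(d3,18)
E→slot 2; B→slot 3; C→slot 1; A skipped; D skipped.
Profit = 29 + 49 + 32 = 110

110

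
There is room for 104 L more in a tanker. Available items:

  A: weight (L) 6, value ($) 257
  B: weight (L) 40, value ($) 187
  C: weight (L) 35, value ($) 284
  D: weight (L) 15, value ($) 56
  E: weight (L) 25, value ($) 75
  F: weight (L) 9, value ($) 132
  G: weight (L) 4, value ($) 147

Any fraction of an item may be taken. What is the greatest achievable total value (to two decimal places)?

Order: A (257/6=42.83) > G (147/4=36.75) > F (132/9=14.67) > C (284/35=8.11) > B (187/40=4.67) > D (56/15=3.73) > E (75/25=3.00)
Fill: take A (6 @ 257) → take G (4 @ 147) → take F (9 @ 132) → take C (35 @ 284) → take B (40 @ 187) → take 10/15 of D → 37.33; 104/104 used.
Total value = 1044.33

1044.33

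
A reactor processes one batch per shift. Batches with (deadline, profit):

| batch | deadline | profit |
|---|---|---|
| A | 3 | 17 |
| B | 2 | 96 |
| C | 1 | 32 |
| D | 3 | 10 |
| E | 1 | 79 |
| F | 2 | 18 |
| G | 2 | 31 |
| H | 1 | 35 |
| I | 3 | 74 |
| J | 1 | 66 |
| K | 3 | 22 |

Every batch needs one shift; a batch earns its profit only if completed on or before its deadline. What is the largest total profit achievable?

Take jobs in profit order; each goes to the latest open slot no later than its deadline.
Profit order: B=96 E=79 I=74 J=66 H=35 C=32 G=31 K=22 F=18 A=17 D=10
Assign: B→slot 2, E→slot 1, I→slot 3, J skipped, H skipped, C skipped, G skipped, K skipped, F skipped, A skipped, D skipped.
Slots: [1:E] [2:B] [3:I]
Profit = 79 + 96 + 74 = 249

249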